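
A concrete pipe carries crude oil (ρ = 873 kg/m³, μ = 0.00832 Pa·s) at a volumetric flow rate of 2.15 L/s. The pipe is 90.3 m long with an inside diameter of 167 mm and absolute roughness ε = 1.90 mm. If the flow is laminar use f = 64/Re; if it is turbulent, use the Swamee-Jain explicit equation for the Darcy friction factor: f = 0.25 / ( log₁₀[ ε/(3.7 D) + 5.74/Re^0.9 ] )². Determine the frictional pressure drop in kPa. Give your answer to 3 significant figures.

Q = 2.15 L/s = 2.15/1000 = 0.00215 m³/s.
Cross-sectional area A = πD²/4 = π(0.167)²/4 = 0.0219 m²; mean velocity V = Q/A = 0.00215/0.0219 = 0.09816 m/s.
Reynolds number Re = ρVD/μ = 873 · 0.09816 · 0.167 / 0.00832 = 1720.
Re < 2300 → laminar flow, so f = 64/Re = 64/1720 = 0.03721 (the turbulent correlation is not needed).
Darcy-Weisbach: ΔP = f(L/D)(ρV²/2) = 0.03721·(90.3/0.167)·(873·0.09816²/2) = 0.03721·540.7·4.205 = 84.61 Pa.
ΔP = 84.61 Pa = 0.0846 kPa.

ΔP ≈ 0.0846 kPa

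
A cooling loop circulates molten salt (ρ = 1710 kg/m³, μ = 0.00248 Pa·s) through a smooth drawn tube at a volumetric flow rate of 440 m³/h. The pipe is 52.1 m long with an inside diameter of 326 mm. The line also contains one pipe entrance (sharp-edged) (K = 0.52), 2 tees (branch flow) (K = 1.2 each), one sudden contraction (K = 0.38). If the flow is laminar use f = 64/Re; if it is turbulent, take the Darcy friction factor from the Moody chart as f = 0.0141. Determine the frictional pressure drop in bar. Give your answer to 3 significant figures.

ΔP ≈ 0.102 bar

Q = 440 m³/h = 440/3600 = 0.1222 m³/s.
Cross-sectional area A = πD²/4 = π(0.326)²/4 = 0.08347 m²; mean velocity V = Q/A = 0.1222/0.08347 = 1.464 m/s.
Reynolds number Re = ρVD/μ = 1710 · 1.464 · 0.326 / 0.00248 = 3.291e+05.
Re > 4000 → turbulent; use the Moody-chart value f = 0.0141.
Total minor-loss coefficient ΣK = 1·0.52 + 2·1.2 + 1·0.38 = 3.3.
ΔP = [f·L/D + ΣK]·(ρV²/2) = [0.0141·52.1/0.326 + 3.3]·(1710·1.464²/2) = [2.253 + 3.3]·1833 = 1.018e+04 Pa.
ΔP = 1.018e+04 Pa = 0.102 bar.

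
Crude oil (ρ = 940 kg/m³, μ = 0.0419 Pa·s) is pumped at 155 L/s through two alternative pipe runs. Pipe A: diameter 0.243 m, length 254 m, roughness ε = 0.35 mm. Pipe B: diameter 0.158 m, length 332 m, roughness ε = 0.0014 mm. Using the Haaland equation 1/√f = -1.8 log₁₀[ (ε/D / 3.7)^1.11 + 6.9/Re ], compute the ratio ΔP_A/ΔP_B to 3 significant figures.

ΔP_A/ΔP_B ≈ 0.109

Pipe A: V = Q/A = 0.155/0.04638 = 3.342 m/s; Re = 1.822e+04; ε/D = 0.00144; Haaland → f = 0.02895; ΔP_A = f(L/D)(ρV²/2) = 1.588e+05 Pa.
Pipe B: V = Q/A = 0.155/0.01961 = 7.905 m/s; Re = 2.802e+04; ε/D = 8.86e-06; Haaland → f = 0.02371; ΔP_B = f(L/D)(ρV²/2) = 1.464e+06 Pa.
ΔP_A/ΔP_B = 1.588e+05/1.464e+06 = 0.109.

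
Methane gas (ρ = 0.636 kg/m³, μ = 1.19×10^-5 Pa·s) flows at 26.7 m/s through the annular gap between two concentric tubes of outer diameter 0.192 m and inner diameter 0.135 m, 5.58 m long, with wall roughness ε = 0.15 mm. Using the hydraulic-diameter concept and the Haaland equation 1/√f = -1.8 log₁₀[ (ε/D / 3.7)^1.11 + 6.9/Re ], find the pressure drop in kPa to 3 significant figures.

ΔP ≈ 0.595 kPa

Hydraulic diameter D_h = 4A/P = D_o - D_i = 0.192 - 0.135 = 0.057 m.
Re = ρVD_h/μ = 0.636·26.7·0.057/1.19e-05 = 8.134e+04.
ε/D_h = 0.00015/0.057 = 0.00263; Haaland gives 1/√f = -1.8 log₁₀[0.00032+8.48e-05] = 6.106, so f = 0.02682.
ΔP = f(L/D_h)(ρV²/2) = 0.02682·5.58/0.057·226.7 = 595.2 Pa.
ΔP = 0.595 kPa.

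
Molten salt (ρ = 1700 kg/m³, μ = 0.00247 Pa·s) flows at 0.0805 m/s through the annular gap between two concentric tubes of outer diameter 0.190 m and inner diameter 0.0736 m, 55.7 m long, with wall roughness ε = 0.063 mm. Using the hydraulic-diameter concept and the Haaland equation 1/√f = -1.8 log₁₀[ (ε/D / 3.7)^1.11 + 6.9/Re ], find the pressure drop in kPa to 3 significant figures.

ΔP ≈ 0.0936 kPa

Hydraulic diameter D_h = 4A/P = D_o - D_i = 0.19 - 0.0736 = 0.1164 m.
Re = ρVD_h/μ = 1700·0.0805·0.1164/0.00247 = 6449.
ε/D_h = 6.3e-05/0.1164 = 0.000541; Haaland gives 1/√f = -1.8 log₁₀[5.54e-05+0.00107] = 5.308, so f = 0.0355.
ΔP = f(L/D_h)(ρV²/2) = 0.0355·55.7/0.1164·5.508 = 93.56 Pa.
ΔP = 0.0936 kPa.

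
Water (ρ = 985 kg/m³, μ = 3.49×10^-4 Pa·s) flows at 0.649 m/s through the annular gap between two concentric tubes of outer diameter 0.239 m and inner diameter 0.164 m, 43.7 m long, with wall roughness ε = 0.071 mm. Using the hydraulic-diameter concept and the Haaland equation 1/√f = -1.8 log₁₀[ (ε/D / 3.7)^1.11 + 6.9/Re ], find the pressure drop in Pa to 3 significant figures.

Hydraulic diameter D_h = 4A/P = D_o - D_i = 0.239 - 0.164 = 0.075 m.
Re = ρVD_h/μ = 985·0.649·0.075/0.000349 = 1.374e+05.
ε/D_h = 7.1e-05/0.075 = 0.000947; Haaland gives 1/√f = -1.8 log₁₀[0.000103+5.02e-05] = 6.866, so f = 0.02121.
ΔP = f(L/D_h)(ρV²/2) = 0.02121·43.7/0.075·207.4 = 2564 Pa.

ΔP ≈ 2560 Pa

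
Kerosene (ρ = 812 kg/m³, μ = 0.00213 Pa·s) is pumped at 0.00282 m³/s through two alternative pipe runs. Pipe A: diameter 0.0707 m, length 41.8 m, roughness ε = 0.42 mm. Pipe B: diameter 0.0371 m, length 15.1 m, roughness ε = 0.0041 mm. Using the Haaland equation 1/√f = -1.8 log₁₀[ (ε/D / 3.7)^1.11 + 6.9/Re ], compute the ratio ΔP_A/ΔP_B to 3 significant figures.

Pipe A: V = Q/A = 0.00282/0.003926 = 0.7183 m/s; Re = 1.936e+04; ε/D = 0.00594; Haaland → f = 0.0357; ΔP_A = f(L/D)(ρV²/2) = 4422 Pa.
Pipe B: V = Q/A = 0.00282/0.001081 = 2.609 m/s; Re = 3.689e+04; ε/D = 0.000111; Haaland → f = 0.02246; ΔP_B = f(L/D)(ρV²/2) = 2.526e+04 Pa.
ΔP_A/ΔP_B = 4422/2.526e+04 = 0.175.

ΔP_A/ΔP_B ≈ 0.175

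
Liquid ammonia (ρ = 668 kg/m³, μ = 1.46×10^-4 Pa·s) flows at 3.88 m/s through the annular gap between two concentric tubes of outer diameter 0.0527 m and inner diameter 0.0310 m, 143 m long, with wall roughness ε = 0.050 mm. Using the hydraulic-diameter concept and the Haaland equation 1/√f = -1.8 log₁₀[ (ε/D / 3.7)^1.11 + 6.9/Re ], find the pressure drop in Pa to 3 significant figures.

Hydraulic diameter D_h = 4A/P = D_o - D_i = 0.0527 - 0.031 = 0.0217 m.
Re = ρVD_h/μ = 668·3.88·0.0217/0.000146 = 3.852e+05.
ε/D_h = 5e-05/0.0217 = 0.0023; Haaland gives 1/√f = -1.8 log₁₀[0.000276+1.79e-05] = 6.356, so f = 0.02475.
ΔP = f(L/D_h)(ρV²/2) = 0.02475·143/0.0217·5028 = 8.202e+05 Pa.

ΔP ≈ 820000 Pa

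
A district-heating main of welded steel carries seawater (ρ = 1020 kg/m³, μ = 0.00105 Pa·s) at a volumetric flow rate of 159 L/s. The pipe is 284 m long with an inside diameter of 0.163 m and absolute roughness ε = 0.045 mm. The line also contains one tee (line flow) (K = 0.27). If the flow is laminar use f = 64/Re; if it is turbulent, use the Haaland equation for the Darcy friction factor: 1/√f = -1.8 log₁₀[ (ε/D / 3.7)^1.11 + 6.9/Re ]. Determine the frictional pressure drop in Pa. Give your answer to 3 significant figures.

ΔP ≈ 796000 Pa

Q = 159 L/s = 159/1000 = 0.159 m³/s.
Cross-sectional area A = πD²/4 = π(0.163)²/4 = 0.02087 m²; mean velocity V = Q/A = 0.159/0.02087 = 7.62 m/s.
Reynolds number Re = ρVD/μ = 1020 · 7.62 · 0.163 / 0.00105 = 1.207e+06.
Re > 4000 → turbulent. Relative roughness ε/D = 4.5e-05/0.163 = 0.000276. Haaland: 1/√f = -1.8 log₁₀[(0.000276/3.7)^1.11 + 6.9/1.207e+06] = -1.8 log₁₀[2.62e-05 + 5.72e-06] = 8.092, so f = 0.01527.
Total minor-loss coefficient ΣK = 1·0.27 = 0.27.
ΔP = [f·L/D + ΣK]·(ρV²/2) = [0.01527·284/0.163 + 0.27]·(1020·7.62²/2) = [26.61 + 0.27]·2.961e+04 = 7.959e+05 Pa.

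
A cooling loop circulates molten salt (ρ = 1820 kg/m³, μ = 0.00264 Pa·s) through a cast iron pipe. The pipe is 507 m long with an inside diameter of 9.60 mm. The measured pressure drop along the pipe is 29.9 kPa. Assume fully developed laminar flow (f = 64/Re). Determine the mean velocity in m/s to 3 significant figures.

For laminar flow, f = 64/Re with Re = ρVD/μ, so Darcy-Weisbach reduces to ΔP = 32μLV/D². Solving for V: V = ΔP·D²/(32μL) = 2.99e+04·(0.0096)²/(32·0.00264·507) = 0.06434 m/s.
Check: Re = ρVD/μ = 1820·0.06434·0.0096/0.00264 = 425.8 < 2300, so the laminar assumption holds.

V ≈ 0.0643 m/s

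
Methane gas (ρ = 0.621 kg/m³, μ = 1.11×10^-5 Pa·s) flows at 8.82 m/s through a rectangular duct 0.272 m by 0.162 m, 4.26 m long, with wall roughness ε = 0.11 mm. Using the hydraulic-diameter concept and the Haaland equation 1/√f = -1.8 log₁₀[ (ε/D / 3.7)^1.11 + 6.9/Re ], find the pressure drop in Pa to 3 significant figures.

Hydraulic diameter D_h = 4A/P = 4·(0.272·0.162)/(2·(0.272+0.162)) = 0.1763/0.868 = 0.2031 m.
Re = ρVD_h/μ = 0.621·8.82·0.2031/1.11e-05 = 1.002e+05.
ε/D_h = 0.00011/0.2031 = 0.000542; Haaland gives 1/√f = -1.8 log₁₀[5.54e-05+6.89e-05] = 7.03, so f = 0.02023.
ΔP = f(L/D_h)(ρV²/2) = 0.02023·4.26/0.2031·24.15 = 10.25 Pa.

ΔP ≈ 10.3 Pa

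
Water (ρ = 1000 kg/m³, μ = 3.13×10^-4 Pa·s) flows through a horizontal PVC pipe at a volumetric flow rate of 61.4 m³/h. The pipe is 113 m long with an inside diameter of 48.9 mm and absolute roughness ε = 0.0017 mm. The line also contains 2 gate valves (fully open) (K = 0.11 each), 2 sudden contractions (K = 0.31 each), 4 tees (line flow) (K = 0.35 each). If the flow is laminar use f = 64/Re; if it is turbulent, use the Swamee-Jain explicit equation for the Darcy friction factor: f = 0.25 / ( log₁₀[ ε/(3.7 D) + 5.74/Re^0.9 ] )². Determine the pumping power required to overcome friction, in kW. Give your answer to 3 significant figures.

Q = 61.4 m³/h = 61.4/3600 = 0.01706 m³/s.
Cross-sectional area A = πD²/4 = π(0.0489)²/4 = 0.001878 m²; mean velocity V = Q/A = 0.01706/0.001878 = 9.082 m/s.
Reynolds number Re = ρVD/μ = 1000 · 9.082 · 0.0489 / 0.000313 = 1.419e+06.
Re > 4000 → turbulent. Relative roughness ε/D = 1.7e-06/0.0489 = 3.48e-05. Swamee-Jain: f = 0.25/(log₁₀[3.48e-05/3.7 + 5.74/1.419e+06^0.9])² = 0.25/(log₁₀[9.4e-06 + 1.67e-05])² = 0.25/(-4.584)² = 0.0119.
Total minor-loss coefficient ΣK = 2·0.11 + 2·0.31 + 4·0.35 = 2.24.
ΔP = [f·L/D + ΣK]·(ρV²/2) = [0.0119·113/0.0489 + 2.24]·(1000·9.082²/2) = [27.5 + 2.24]·4.124e+04 = 1.226e+06 Pa.
Pumping power P = QΔP = 0.01706·1.226e+06 = 20910 W = 20.9 kW.

P ≈ 20.9 kW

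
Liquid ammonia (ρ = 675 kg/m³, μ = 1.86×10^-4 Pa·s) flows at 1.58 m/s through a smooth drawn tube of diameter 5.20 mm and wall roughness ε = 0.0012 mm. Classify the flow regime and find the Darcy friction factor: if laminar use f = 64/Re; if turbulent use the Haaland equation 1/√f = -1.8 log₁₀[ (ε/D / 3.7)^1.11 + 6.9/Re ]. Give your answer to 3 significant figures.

f ≈ 0.0239

Re = ρVD/μ = 675·1.58·0.0052/0.000186 = 2.982e+04.
Re > 4000 → turbulent. ε/D = 1.2e-06/0.0052 = 0.000231; Haaland: 1/√f = -1.8 log₁₀[2.15e-05 + 0.000231] = 6.475, so f = 0.02385.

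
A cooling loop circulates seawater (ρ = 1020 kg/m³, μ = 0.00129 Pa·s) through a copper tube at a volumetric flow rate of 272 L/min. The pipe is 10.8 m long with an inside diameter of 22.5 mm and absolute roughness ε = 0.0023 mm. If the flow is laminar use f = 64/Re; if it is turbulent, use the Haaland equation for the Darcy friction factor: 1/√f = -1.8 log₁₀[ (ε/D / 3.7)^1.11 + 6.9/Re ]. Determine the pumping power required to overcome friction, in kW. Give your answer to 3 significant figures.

Q = 272 L/min = 272/60000 = 0.004533 m³/s.
Cross-sectional area A = πD²/4 = π(0.0225)²/4 = 0.0003976 m²; mean velocity V = Q/A = 0.004533/0.0003976 = 11.4 m/s.
Reynolds number Re = ρVD/μ = 1020 · 11.4 · 0.0225 / 0.00129 = 2.028e+05.
Re > 4000 → turbulent. Relative roughness ε/D = 2.3e-06/0.0225 = 0.000102. Haaland: 1/√f = -1.8 log₁₀[(0.000102/3.7)^1.11 + 6.9/2.028e+05] = -1.8 log₁₀[8.71e-06 + 3.4e-05] = 7.865, so f = 0.01617.
Darcy-Weisbach: ΔP = f(L/D)(ρV²/2) = 0.01617·(10.8/0.0225)·(1020·11.4²/2) = 0.01617·480·6.63e+04 = 5.145e+05 Pa.
Pumping power P = QΔP = 0.004533·5.145e+05 = 2332 W = 2.33 kW.

P ≈ 2.33 kW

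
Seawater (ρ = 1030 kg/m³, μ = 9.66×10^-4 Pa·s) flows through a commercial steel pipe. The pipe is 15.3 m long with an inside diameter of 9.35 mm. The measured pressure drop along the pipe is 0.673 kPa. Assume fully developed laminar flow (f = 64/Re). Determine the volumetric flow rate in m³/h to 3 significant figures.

Q ≈ 0.0307 m³/h

For laminar flow, f = 64/Re with Re = ρVD/μ, so Darcy-Weisbach reduces to ΔP = 32μLV/D². Solving for V: V = ΔP·D²/(32μL) = 673·(0.00935)²/(32·0.000966·15.3) = 0.1244 m/s.
Check: Re = ρVD/μ = 1030·0.1244·0.00935/0.000966 = 1240 < 2300, so the laminar assumption holds.
Q = V·A = 0.1244·(π/4·0.00935²) = 8.541e-06 m³/s = 0.0307 m³/h.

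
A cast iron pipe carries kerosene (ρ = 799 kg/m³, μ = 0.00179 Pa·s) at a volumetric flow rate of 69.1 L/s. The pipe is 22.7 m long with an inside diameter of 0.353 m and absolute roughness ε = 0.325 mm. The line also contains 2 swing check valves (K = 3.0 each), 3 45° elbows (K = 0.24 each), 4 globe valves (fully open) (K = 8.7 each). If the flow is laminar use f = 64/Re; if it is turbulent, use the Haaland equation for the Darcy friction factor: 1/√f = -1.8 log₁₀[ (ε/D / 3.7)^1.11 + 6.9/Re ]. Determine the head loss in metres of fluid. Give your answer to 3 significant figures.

Q = 69.1 L/s = 69.1/1000 = 0.0691 m³/s.
Cross-sectional area A = πD²/4 = π(0.353)²/4 = 0.09787 m²; mean velocity V = Q/A = 0.0691/0.09787 = 0.7061 m/s.
Reynolds number Re = ρVD/μ = 799 · 0.7061 · 0.353 / 0.00179 = 1.113e+05.
Re > 4000 → turbulent. Relative roughness ε/D = 0.000325/0.353 = 0.000921. Haaland: 1/√f = -1.8 log₁₀[(0.000921/3.7)^1.11 + 6.9/1.113e+05] = -1.8 log₁₀[9.99e-05 + 6.2e-05] = 6.823, so f = 0.02148.
Total minor-loss coefficient ΣK = 2·3 + 3·0.24 + 4·8.7 = 41.5.
ΔP = [f·L/D + ΣK]·(ρV²/2) = [0.02148·22.7/0.353 + 41.5]·(799·0.7061²/2) = [1.381 + 41.5]·199.2 = 8544 Pa.
Head loss h_f = ΔP/(ρg) = 8544/(799·9.81) = 1.09 m.

h_f ≈ 1.09 m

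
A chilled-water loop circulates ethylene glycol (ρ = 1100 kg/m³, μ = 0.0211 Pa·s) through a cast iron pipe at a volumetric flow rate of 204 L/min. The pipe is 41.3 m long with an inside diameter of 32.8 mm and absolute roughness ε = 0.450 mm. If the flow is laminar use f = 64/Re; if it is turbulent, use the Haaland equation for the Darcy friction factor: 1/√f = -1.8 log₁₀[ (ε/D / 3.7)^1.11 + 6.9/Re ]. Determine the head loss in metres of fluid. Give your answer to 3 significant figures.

h_f ≈ 50.4 m

Q = 204 L/min = 204/60000 = 0.0034 m³/s.
Cross-sectional area A = πD²/4 = π(0.0328)²/4 = 0.000845 m²; mean velocity V = Q/A = 0.0034/0.000845 = 4.024 m/s.
Reynolds number Re = ρVD/μ = 1100 · 4.024 · 0.0328 / 0.0211 = 6881.
Re > 4000 → turbulent. Relative roughness ε/D = 0.00045/0.0328 = 0.0137. Haaland: 1/√f = -1.8 log₁₀[(0.0137/3.7)^1.11 + 6.9/6881] = -1.8 log₁₀[0.002 + 0.001] = 4.54, so f = 0.04853.
Darcy-Weisbach: ΔP = f(L/D)(ρV²/2) = 0.04853·(41.3/0.0328)·(1100·4.024²/2) = 0.04853·1259·8905 = 5.441e+05 Pa.
Head loss h_f = ΔP/(ρg) = 5.441e+05/(1100·9.81) = 50.4 m.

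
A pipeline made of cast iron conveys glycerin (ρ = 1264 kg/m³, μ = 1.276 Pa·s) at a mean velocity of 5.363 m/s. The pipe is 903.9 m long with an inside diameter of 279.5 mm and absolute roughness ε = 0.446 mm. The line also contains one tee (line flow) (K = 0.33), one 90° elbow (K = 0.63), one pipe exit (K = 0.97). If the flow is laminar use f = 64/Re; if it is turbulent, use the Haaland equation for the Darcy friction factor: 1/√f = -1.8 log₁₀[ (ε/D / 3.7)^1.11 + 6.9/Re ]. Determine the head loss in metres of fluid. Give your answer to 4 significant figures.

h_f ≈ 207.2 m

Reynolds number Re = ρVD/μ = 1264 · 5.363 · 0.2795 / 1.28 = 1485.
Re < 2300 → laminar flow, so f = 64/Re = 64/1485 = 0.0431 (the turbulent correlation is not needed).
Total minor-loss coefficient ΣK = 1·0.33 + 1·0.63 + 1·0.97 = 1.93.
ΔP = [f·L/D + ΣK]·(ρV²/2) = [0.0431·903.9/0.2795 + 1.93]·(1264·5.363²/2) = [139.4 + 1.93]·1.818e+04 = 2.569e+06 Pa.
Head loss h_f = ΔP/(ρg) = 2.569e+06/(1264·9.81) = 207.2 m.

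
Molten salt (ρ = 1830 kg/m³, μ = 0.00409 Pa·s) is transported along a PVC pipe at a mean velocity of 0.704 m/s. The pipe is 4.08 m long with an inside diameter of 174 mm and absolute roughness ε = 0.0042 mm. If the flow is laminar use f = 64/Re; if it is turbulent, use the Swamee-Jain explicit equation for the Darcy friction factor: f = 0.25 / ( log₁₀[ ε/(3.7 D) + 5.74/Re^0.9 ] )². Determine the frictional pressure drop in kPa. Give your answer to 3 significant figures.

Reynolds number Re = ρVD/μ = 1830 · 0.704 · 0.174 / 0.00409 = 5.481e+04.
Re > 4000 → turbulent. Relative roughness ε/D = 4.2e-06/0.174 = 2.41e-05. Swamee-Jain: f = 0.25/(log₁₀[2.41e-05/3.7 + 5.74/5.481e+04^0.9])² = 0.25/(log₁₀[6.52e-06 + 0.000312])² = 0.25/(-3.497)² = 0.02044.
Darcy-Weisbach: ΔP = f(L/D)(ρV²/2) = 0.02044·(4.08/0.174)·(1830·0.704²/2) = 0.02044·23.45·453.5 = 217.4 Pa.
ΔP = 217.4 Pa = 0.217 kPa.

ΔP ≈ 0.217 kPa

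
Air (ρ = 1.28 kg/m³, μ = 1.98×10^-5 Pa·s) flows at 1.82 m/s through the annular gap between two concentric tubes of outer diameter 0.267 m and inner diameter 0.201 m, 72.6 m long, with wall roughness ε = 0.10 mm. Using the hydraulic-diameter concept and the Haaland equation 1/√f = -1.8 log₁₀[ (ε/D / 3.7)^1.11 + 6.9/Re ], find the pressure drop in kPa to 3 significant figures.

Hydraulic diameter D_h = 4A/P = D_o - D_i = 0.267 - 0.201 = 0.066 m.
Re = ρVD_h/μ = 1.28·1.82·0.066/1.98e-05 = 7765.
ε/D_h = 0.0001/0.066 = 0.00152; Haaland gives 1/√f = -1.8 log₁₀[0.000174+0.000889] = 5.353, so f = 0.0349.
ΔP = f(L/D_h)(ρV²/2) = 0.0349·72.6/0.066·2.12 = 81.39 Pa.
ΔP = 0.0814 kPa.

ΔP ≈ 0.0814 kPa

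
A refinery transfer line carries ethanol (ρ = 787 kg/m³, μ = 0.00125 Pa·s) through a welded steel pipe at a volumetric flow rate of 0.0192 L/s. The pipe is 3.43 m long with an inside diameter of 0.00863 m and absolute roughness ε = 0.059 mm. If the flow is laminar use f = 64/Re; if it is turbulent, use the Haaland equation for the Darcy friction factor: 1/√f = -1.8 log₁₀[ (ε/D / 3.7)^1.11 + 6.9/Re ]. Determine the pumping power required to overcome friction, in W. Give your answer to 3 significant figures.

Q = 0.0192 L/s = 0.0192/1000 = 1.92e-05 m³/s.
Cross-sectional area A = πD²/4 = π(0.00863)²/4 = 5.849e-05 m²; mean velocity V = Q/A = 1.92e-05/5.849e-05 = 0.3282 m/s.
Reynolds number Re = ρVD/μ = 787 · 0.3282 · 0.00863 / 0.00125 = 1783.
Re < 2300 → laminar flow, so f = 64/Re = 64/1783 = 0.03589 (the turbulent correlation is not needed).
Darcy-Weisbach: ΔP = f(L/D)(ρV²/2) = 0.03589·(3.43/0.00863)·(787·0.3282²/2) = 0.03589·397.5·42.4 = 604.7 Pa.
Pumping power P = QΔP = 1.92e-05·604.7 = 0.01161 W = 0.0116 W.

P ≈ 0.0116 W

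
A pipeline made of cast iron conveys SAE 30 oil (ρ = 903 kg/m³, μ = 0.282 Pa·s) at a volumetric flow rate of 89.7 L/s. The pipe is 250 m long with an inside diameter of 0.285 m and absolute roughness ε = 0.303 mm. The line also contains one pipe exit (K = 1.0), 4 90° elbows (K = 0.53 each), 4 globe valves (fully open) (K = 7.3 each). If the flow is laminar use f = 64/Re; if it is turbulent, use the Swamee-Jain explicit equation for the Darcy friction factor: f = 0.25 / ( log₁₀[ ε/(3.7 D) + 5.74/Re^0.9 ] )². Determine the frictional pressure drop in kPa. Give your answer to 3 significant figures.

Q = 89.7 L/s = 89.7/1000 = 0.0897 m³/s.
Cross-sectional area A = πD²/4 = π(0.285)²/4 = 0.06379 m²; mean velocity V = Q/A = 0.0897/0.06379 = 1.406 m/s.
Reynolds number Re = ρVD/μ = 903 · 1.406 · 0.285 / 0.282 = 1283.
Re < 2300 → laminar flow, so f = 64/Re = 64/1283 = 0.04988 (the turbulent correlation is not needed).
Total minor-loss coefficient ΣK = 1·1 + 4·0.53 + 4·7.3 = 32.3.
ΔP = [f·L/D + ΣK]·(ρV²/2) = [0.04988·250/0.285 + 32.3]·(903·1.406²/2) = [43.75 + 32.3]·892.7 = 6.79e+04 Pa.
ΔP = 6.79e+04 Pa = 67.9 kPa.

ΔP ≈ 67.9 kPa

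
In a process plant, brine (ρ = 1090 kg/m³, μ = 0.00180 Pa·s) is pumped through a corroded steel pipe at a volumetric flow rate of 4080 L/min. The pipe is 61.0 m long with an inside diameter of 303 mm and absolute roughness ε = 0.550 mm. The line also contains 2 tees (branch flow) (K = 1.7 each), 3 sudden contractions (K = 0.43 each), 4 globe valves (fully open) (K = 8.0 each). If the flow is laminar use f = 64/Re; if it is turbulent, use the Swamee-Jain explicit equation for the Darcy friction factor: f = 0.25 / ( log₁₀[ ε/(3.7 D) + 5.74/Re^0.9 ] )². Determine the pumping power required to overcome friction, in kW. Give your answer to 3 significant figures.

P ≈ 1.37 kW

Q = 4080 L/min = 4080/60000 = 0.068 m³/s.
Cross-sectional area A = πD²/4 = π(0.303)²/4 = 0.07211 m²; mean velocity V = Q/A = 0.068/0.07211 = 0.943 m/s.
Reynolds number Re = ρVD/μ = 1090 · 0.943 · 0.303 / 0.0018 = 1.73e+05.
Re > 4000 → turbulent. Relative roughness ε/D = 0.00055/0.303 = 0.00182. Swamee-Jain: f = 0.25/(log₁₀[0.00182/3.7 + 5.74/1.73e+05^0.9])² = 0.25/(log₁₀[0.000491 + 0.000111])² = 0.25/(-3.221)² = 0.0241.
Total minor-loss coefficient ΣK = 2·1.7 + 3·0.43 + 4·8 = 36.7.
ΔP = [f·L/D + ΣK]·(ρV²/2) = [0.0241·61/0.303 + 36.7]·(1090·0.943²/2) = [4.852 + 36.7]·484.7 = 2.013e+04 Pa.
Pumping power P = QΔP = 0.068·2.013e+04 = 1369 W = 1.37 kW.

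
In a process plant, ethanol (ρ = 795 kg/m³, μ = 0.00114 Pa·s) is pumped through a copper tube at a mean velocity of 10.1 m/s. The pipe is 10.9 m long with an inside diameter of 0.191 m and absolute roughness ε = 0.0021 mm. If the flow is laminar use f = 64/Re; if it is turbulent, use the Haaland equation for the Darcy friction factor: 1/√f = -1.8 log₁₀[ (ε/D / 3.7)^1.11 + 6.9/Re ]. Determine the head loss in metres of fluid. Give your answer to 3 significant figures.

h_f ≈ 3.35 m

Reynolds number Re = ρVD/μ = 795 · 10.1 · 0.191 / 0.00114 = 1.345e+06.
Re > 4000 → turbulent. Relative roughness ε/D = 2.1e-06/0.191 = 1.1e-05. Haaland: 1/√f = -1.8 log₁₀[(1.1e-05/3.7)^1.11 + 6.9/1.345e+06] = -1.8 log₁₀[7.33e-07 + 5.13e-06] = 9.418, so f = 0.01128.
Darcy-Weisbach: ΔP = f(L/D)(ρV²/2) = 0.01128·(10.9/0.191)·(795·10.1²/2) = 0.01128·57.07·4.055e+04 = 2.609e+04 Pa.
Head loss h_f = ΔP/(ρg) = 2.609e+04/(795·9.81) = 3.35 m.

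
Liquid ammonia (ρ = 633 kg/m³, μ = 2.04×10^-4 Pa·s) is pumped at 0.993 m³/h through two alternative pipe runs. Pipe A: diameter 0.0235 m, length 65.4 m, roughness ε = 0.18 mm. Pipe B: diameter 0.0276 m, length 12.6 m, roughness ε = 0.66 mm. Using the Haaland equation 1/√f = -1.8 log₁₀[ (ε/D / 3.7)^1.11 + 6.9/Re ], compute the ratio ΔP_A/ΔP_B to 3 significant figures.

Pipe A: V = Q/A = 0.0002758/0.0004337 = 0.6359 m/s; Re = 4.637e+04; ε/D = 0.00766; Haaland → f = 0.03616; ΔP_A = f(L/D)(ρV²/2) = 1.288e+04 Pa.
Pipe B: V = Q/A = 0.0002758/0.0005983 = 0.461 m/s; Re = 3.948e+04; ε/D = 0.0239; Haaland → f = 0.05312; ΔP_B = f(L/D)(ρV²/2) = 1631 Pa.
ΔP_A/ΔP_B = 1.288e+04/1631 = 7.90.

ΔP_A/ΔP_B ≈ 7.90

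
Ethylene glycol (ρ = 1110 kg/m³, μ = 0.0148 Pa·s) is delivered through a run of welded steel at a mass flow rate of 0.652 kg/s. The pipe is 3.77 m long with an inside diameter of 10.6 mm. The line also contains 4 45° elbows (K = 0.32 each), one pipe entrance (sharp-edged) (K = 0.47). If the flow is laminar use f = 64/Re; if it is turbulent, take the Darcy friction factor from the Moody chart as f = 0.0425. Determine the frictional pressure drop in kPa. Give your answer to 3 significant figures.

A = πD²/4 = π(0.0106)²/4 = 8.825e-05 m²; mean velocity V = ṁ/(ρA) = 0.652/(1110 · 8.825e-05) = 6.656 m/s.
Reynolds number Re = ρVD/μ = 1110 · 6.656 · 0.0106 / 0.0148 = 5292.
Re > 4000 → turbulent; use the Moody-chart value f = 0.0425.
Total minor-loss coefficient ΣK = 4·0.32 + 1·0.47 = 1.75.
ΔP = [f·L/D + ΣK]·(ρV²/2) = [0.0425·3.77/0.0106 + 1.75]·(1110·6.656²/2) = [15.12 + 1.75]·2.459e+04 = 4.147e+05 Pa.
ΔP = 4.147e+05 Pa = 415 kPa.

ΔP ≈ 415 kPa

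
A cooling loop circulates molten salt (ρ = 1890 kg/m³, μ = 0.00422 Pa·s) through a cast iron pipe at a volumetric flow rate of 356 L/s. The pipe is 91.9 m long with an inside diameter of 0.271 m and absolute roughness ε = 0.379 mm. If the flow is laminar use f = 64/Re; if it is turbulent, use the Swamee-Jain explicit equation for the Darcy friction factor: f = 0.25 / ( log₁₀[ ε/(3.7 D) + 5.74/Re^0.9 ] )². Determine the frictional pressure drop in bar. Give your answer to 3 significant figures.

Q = 356 L/s = 356/1000 = 0.356 m³/s.
Cross-sectional area A = πD²/4 = π(0.271)²/4 = 0.05768 m²; mean velocity V = Q/A = 0.356/0.05768 = 6.172 m/s.
Reynolds number Re = ρVD/μ = 1890 · 6.172 · 0.271 / 0.00422 = 7.491e+05.
Re > 4000 → turbulent. Relative roughness ε/D = 0.000379/0.271 = 0.0014. Swamee-Jain: f = 0.25/(log₁₀[0.0014/3.7 + 5.74/7.491e+05^0.9])² = 0.25/(log₁₀[0.000378 + 2.96e-05])² = 0.25/(-3.39)² = 0.02176.
Darcy-Weisbach: ΔP = f(L/D)(ρV²/2) = 0.02176·(91.9/0.271)·(1890·6.172²/2) = 0.02176·339.1·3.6e+04 = 2.656e+05 Pa.
ΔP = 2.656e+05 Pa = 2.66 bar.

ΔP ≈ 2.66 bar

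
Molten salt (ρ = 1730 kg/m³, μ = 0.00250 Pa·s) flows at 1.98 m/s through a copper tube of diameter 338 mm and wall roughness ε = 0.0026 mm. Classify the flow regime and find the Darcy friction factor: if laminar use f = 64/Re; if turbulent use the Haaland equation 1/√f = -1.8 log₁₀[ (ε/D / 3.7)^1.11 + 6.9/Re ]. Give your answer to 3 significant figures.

f ≈ 0.0133

Re = ρVD/μ = 1730·1.98·0.338/0.0025 = 4.631e+05.
Re > 4000 → turbulent. ε/D = 2.6e-06/0.338 = 7.69e-06; Haaland: 1/√f = -1.8 log₁₀[4.93e-07 + 1.49e-05] = 8.663, so f = 0.01333.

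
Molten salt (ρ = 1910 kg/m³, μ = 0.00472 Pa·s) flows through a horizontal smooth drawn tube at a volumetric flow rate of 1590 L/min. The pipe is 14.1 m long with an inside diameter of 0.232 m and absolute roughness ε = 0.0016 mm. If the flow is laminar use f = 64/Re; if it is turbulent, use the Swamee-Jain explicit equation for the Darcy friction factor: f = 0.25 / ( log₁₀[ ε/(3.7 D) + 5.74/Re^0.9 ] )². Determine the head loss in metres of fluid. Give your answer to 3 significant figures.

h_f ≈ 0.0244 m

Q = 1590 L/min = 1590/60000 = 0.0265 m³/s.
Cross-sectional area A = πD²/4 = π(0.232)²/4 = 0.04227 m²; mean velocity V = Q/A = 0.0265/0.04227 = 0.6269 m/s.
Reynolds number Re = ρVD/μ = 1910 · 0.6269 · 0.232 / 0.00472 = 5.885e+04.
Re > 4000 → turbulent. Relative roughness ε/D = 1.6e-06/0.232 = 6.9e-06. Swamee-Jain: f = 0.25/(log₁₀[6.9e-06/3.7 + 5.74/5.885e+04^0.9])² = 0.25/(log₁₀[1.86e-06 + 0.000293])² = 0.25/(-3.531)² = 0.02005.
Darcy-Weisbach: ΔP = f(L/D)(ρV²/2) = 0.02005·(14.1/0.232)·(1910·0.6269²/2) = 0.02005·60.78·375.3 = 457.3 Pa.
Head loss h_f = ΔP/(ρg) = 457.3/(1910·9.81) = 0.0244 m.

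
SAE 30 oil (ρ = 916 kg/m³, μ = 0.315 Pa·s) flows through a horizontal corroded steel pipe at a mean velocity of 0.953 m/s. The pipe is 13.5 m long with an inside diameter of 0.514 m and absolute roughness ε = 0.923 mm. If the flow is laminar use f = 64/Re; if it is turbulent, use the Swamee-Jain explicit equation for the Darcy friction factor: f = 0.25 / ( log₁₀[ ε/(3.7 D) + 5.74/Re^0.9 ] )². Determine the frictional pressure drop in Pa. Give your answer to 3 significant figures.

ΔP ≈ 491 Pa

Reynolds number Re = ρVD/μ = 916 · 0.953 · 0.514 / 0.315 = 1424.
Re < 2300 → laminar flow, so f = 64/Re = 64/1424 = 0.04493 (the turbulent correlation is not needed).
Darcy-Weisbach: ΔP = f(L/D)(ρV²/2) = 0.04493·(13.5/0.514)·(916·0.953²/2) = 0.04493·26.26·416 = 490.9 Pa.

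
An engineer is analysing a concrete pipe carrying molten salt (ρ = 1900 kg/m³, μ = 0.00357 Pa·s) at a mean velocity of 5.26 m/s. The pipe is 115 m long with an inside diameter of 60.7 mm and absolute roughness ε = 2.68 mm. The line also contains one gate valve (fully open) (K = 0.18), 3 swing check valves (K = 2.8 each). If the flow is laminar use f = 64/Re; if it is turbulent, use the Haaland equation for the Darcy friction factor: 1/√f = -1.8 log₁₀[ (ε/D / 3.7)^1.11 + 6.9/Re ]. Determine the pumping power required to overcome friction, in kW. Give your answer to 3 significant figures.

Reynolds number Re = ρVD/μ = 1900 · 5.26 · 0.0607 / 0.00357 = 1.699e+05.
Re > 4000 → turbulent. Relative roughness ε/D = 0.00268/0.0607 = 0.0442. Haaland: 1/√f = -1.8 log₁₀[(0.0442/3.7)^1.11 + 6.9/1.699e+05] = -1.8 log₁₀[0.00733 + 4.06e-05] = 3.838, so f = 0.06788.
Total minor-loss coefficient ΣK = 1·0.18 + 3·2.8 = 8.58.
ΔP = [f·L/D + ΣK]·(ρV²/2) = [0.06788·115/0.0607 + 8.58]·(1900·5.26²/2) = [128.6 + 8.58]·2.628e+04 = 3.606e+06 Pa.
Q = V·A = 5.26·0.002894 = 0.01522 m³/s.
Pumping power P = QΔP = 0.01522·3.606e+06 = 54880 W = 54.9 kW.

P ≈ 54.9 kW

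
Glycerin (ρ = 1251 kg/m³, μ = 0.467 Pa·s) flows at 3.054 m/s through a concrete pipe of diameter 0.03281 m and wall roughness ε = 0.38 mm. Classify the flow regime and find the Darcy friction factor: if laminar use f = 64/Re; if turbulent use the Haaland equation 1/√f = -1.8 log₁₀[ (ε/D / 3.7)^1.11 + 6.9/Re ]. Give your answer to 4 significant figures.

f ≈ 0.2384

Re = ρVD/μ = 1251·3.054·0.03281/0.467 = 268.4.
Re < 2300 → laminar, so f = 64/Re = 0.2384 (roughness is irrelevant in laminar flow).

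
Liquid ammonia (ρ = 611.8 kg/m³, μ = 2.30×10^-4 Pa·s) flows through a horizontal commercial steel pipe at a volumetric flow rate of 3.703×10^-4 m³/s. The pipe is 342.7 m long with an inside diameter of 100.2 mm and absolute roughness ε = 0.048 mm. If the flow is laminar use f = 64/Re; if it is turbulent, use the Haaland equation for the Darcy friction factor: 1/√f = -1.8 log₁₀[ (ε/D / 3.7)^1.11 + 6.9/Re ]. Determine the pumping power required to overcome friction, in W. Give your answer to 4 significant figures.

Cross-sectional area A = πD²/4 = π(0.1002)²/4 = 0.007885 m²; mean velocity V = Q/A = 0.0003703/0.007885 = 0.04696 m/s.
Reynolds number Re = ρVD/μ = 611.8 · 0.04696 · 0.1002 / 0.00023 = 1.252e+04.
Re > 4000 → turbulent. Relative roughness ε/D = 4.8e-05/0.1002 = 0.000479. Haaland: 1/√f = -1.8 log₁₀[(0.000479/3.7)^1.11 + 6.9/1.252e+04] = -1.8 log₁₀[4.84e-05 + 0.000551] = 5.8, so f = 0.02973.
Darcy-Weisbach: ΔP = f(L/D)(ρV²/2) = 0.02973·(342.7/0.1002)·(611.8·0.04696²/2) = 0.02973·3420·0.6746 = 68.59 Pa.
Pumping power P = QΔP = 0.0003703·68.59 = 0.025399 W = 0.02540 W.

P ≈ 0.02540 W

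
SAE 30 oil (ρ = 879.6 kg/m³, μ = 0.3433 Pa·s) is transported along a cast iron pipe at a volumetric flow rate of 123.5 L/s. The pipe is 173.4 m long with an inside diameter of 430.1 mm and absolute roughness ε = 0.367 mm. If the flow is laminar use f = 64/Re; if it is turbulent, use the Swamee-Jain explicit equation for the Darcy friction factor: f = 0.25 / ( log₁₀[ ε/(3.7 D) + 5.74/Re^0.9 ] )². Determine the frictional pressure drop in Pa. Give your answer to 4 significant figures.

Q = 123.5 L/s = 123.5/1000 = 0.1235 m³/s.
Cross-sectional area A = πD²/4 = π(0.4301)²/4 = 0.1453 m²; mean velocity V = Q/A = 0.1235/0.1453 = 0.85 m/s.
Reynolds number Re = ρVD/μ = 879.6 · 0.85 · 0.4301 / 0.343 = 936.7.
Re < 2300 → laminar flow, so f = 64/Re = 64/936.7 = 0.06832 (the turbulent correlation is not needed).
Darcy-Weisbach: ΔP = f(L/D)(ρV²/2) = 0.06832·(173.4/0.4301)·(879.6·0.85²/2) = 0.06832·403.2·317.8 = 8753 Pa.

ΔP ≈ 8753 Pa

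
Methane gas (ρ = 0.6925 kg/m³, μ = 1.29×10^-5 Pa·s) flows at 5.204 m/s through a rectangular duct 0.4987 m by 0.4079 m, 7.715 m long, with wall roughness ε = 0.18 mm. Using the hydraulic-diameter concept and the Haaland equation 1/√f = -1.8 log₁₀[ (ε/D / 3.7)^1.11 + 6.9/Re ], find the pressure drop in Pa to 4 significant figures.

Hydraulic diameter D_h = 4A/P = 4·(0.4987·0.4079)/(2·(0.4987+0.4079)) = 0.8137/1.813 = 0.4488 m.
Re = ρVD_h/μ = 0.6925·5.204·0.4488/1.29e-05 = 1.254e+05.
ε/D_h = 0.00018/0.4488 = 0.000401; Haaland gives 1/√f = -1.8 log₁₀[3.97e-05+5.5e-05] = 7.242, so f = 0.01907.
ΔP = f(L/D_h)(ρV²/2) = 0.01907·7.715/0.4488·9.377 = 3.074 Pa.

ΔP ≈ 3.074 Pa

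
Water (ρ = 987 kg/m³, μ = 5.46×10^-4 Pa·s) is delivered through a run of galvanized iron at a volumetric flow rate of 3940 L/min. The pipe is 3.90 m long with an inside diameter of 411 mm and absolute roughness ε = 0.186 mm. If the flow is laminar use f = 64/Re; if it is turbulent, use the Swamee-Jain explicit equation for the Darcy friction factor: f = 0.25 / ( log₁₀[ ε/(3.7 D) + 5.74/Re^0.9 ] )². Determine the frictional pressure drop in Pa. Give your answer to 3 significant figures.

ΔP ≈ 20.4 Pa

Q = 3940 L/min = 3940/60000 = 0.06567 m³/s.
Cross-sectional area A = πD²/4 = π(0.411)²/4 = 0.1327 m²; mean velocity V = Q/A = 0.06567/0.1327 = 0.495 m/s.
Reynolds number Re = ρVD/μ = 987 · 0.495 · 0.411 / 0.000546 = 3.677e+05.
Re > 4000 → turbulent. Relative roughness ε/D = 0.000186/0.411 = 0.000453. Swamee-Jain: f = 0.25/(log₁₀[0.000453/3.7 + 5.74/3.677e+05^0.9])² = 0.25/(log₁₀[0.000122 + 5.62e-05])² = 0.25/(-3.748)² = 0.01779.
Darcy-Weisbach: ΔP = f(L/D)(ρV²/2) = 0.01779·(3.9/0.411)·(987·0.495²/2) = 0.01779·9.489·120.9 = 20.41 Pa.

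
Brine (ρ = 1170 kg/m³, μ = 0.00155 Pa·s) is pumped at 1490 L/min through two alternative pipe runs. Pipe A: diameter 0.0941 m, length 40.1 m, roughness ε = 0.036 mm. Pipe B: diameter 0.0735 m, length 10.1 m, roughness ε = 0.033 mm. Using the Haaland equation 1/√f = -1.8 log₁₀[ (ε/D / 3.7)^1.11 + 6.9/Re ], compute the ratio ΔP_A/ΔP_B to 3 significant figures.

ΔP_A/ΔP_B ≈ 1.15

Pipe A: V = Q/A = 0.02483/0.006955 = 3.571 m/s; Re = 2.536e+05; ε/D = 0.000383; Haaland → f = 0.0176; ΔP_A = f(L/D)(ρV²/2) = 5.594e+04 Pa.
Pipe B: V = Q/A = 0.02483/0.004243 = 5.853 m/s; Re = 3.247e+05; ε/D = 0.000449; Haaland → f = 0.01767; ΔP_B = f(L/D)(ρV²/2) = 4.867e+04 Pa.
ΔP_A/ΔP_B = 5.594e+04/4.867e+04 = 1.15.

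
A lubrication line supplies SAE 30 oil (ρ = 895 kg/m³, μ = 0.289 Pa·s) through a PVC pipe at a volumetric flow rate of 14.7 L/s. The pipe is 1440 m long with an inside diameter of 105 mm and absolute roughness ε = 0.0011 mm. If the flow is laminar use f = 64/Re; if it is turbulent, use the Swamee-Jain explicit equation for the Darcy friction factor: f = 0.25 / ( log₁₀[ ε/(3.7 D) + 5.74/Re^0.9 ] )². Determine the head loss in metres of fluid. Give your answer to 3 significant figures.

Q = 14.7 L/s = 14.7/1000 = 0.0147 m³/s.
Cross-sectional area A = πD²/4 = π(0.105)²/4 = 0.008659 m²; mean velocity V = Q/A = 0.0147/0.008659 = 1.698 m/s.
Reynolds number Re = ρVD/μ = 895 · 1.698 · 0.105 / 0.289 = 552.
Re < 2300 → laminar flow, so f = 64/Re = 64/552 = 0.1159 (the turbulent correlation is not needed).
Darcy-Weisbach: ΔP = f(L/D)(ρV²/2) = 0.1159·(1440/0.105)·(895·1.698²/2) = 0.1159·1.371e+04·1290 = 2.051e+06 Pa.
Head loss h_f = ΔP/(ρg) = 2.051e+06/(895·9.81) = 234 m.

h_f ≈ 234 m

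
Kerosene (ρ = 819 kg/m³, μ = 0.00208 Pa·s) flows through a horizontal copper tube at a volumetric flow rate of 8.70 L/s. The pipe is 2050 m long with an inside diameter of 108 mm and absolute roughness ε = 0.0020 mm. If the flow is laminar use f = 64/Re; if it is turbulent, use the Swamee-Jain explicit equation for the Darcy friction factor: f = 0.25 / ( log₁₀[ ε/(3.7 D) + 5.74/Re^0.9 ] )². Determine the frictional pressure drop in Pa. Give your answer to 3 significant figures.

ΔP ≈ 153000 Pa

Q = 8.70 L/s = 8.70/1000 = 0.0087 m³/s.
Cross-sectional area A = πD²/4 = π(0.108)²/4 = 0.009161 m²; mean velocity V = Q/A = 0.0087/0.009161 = 0.9497 m/s.
Reynolds number Re = ρVD/μ = 819 · 0.9497 · 0.108 / 0.00208 = 4.039e+04.
Re > 4000 → turbulent. Relative roughness ε/D = 2e-06/0.108 = 1.85e-05. Swamee-Jain: f = 0.25/(log₁₀[1.85e-05/3.7 + 5.74/4.039e+04^0.9])² = 0.25/(log₁₀[5.01e-06 + 0.00041])² = 0.25/(-3.381)² = 0.02186.
Darcy-Weisbach: ΔP = f(L/D)(ρV²/2) = 0.02186·(2050/0.108)·(819·0.9497²/2) = 0.02186·1.898e+04·369.3 = 1.533e+05 Pa.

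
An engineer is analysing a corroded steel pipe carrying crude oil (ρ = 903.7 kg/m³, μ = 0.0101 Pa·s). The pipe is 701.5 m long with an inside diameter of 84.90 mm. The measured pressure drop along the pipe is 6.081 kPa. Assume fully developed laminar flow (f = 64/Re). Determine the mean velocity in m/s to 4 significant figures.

V ≈ 0.1933 m/s

For laminar flow, f = 64/Re with Re = ρVD/μ, so Darcy-Weisbach reduces to ΔP = 32μLV/D². Solving for V: V = ΔP·D²/(32μL) = 6081·(0.0849)²/(32·0.0101·701.5) = 0.1933 m/s.
Check: Re = ρVD/μ = 903.7·0.1933·0.0849/0.0101 = 1469 < 2300, so the laminar assumption holds.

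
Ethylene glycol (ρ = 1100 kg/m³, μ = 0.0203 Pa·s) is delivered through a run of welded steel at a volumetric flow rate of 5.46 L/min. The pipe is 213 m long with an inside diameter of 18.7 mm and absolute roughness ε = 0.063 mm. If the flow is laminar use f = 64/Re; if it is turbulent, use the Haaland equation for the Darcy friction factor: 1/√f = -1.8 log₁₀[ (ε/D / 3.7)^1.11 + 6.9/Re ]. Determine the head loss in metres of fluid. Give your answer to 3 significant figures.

Q = 5.46 L/min = 5.46/60000 = 9.1e-05 m³/s.
Cross-sectional area A = πD²/4 = π(0.0187)²/4 = 0.0002746 m²; mean velocity V = Q/A = 9.1e-05/0.0002746 = 0.3313 m/s.
Reynolds number Re = ρVD/μ = 1100 · 0.3313 · 0.0187 / 0.0203 = 335.7.
Re < 2300 → laminar flow, so f = 64/Re = 64/335.7 = 0.1906 (the turbulent correlation is not needed).
Darcy-Weisbach: ΔP = f(L/D)(ρV²/2) = 0.1906·(213/0.0187)·(1100·0.3313²/2) = 0.1906·1.139e+04·60.38 = 1.311e+05 Pa.
Head loss h_f = ΔP/(ρg) = 1.311e+05/(1100·9.81) = 12.1 m.

h_f ≈ 12.1 m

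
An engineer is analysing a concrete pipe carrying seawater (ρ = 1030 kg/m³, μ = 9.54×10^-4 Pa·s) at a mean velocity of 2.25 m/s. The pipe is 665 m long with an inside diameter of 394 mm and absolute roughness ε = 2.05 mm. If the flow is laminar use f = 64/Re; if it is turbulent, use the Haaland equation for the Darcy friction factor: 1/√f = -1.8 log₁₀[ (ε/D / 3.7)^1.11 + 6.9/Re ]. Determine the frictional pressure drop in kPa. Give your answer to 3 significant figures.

ΔP ≈ 136 kPa

Reynolds number Re = ρVD/μ = 1030 · 2.25 · 0.394 / 0.000954 = 9.571e+05.
Re > 4000 → turbulent. Relative roughness ε/D = 0.00205/0.394 = 0.0052. Haaland: 1/√f = -1.8 log₁₀[(0.0052/3.7)^1.11 + 6.9/9.571e+05] = -1.8 log₁₀[0.000683 + 7.21e-06] = 5.69, so f = 0.03089.
Darcy-Weisbach: ΔP = f(L/D)(ρV²/2) = 0.03089·(665/0.394)·(1030·2.25²/2) = 0.03089·1688·2607 = 1.359e+05 Pa.
ΔP = 1.359e+05 Pa = 136 kPa.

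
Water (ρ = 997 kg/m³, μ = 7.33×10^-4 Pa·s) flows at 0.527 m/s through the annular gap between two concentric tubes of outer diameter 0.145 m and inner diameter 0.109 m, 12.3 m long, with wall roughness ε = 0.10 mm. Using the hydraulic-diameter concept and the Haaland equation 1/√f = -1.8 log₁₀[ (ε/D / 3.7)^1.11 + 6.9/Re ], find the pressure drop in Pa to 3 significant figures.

Hydraulic diameter D_h = 4A/P = D_o - D_i = 0.145 - 0.109 = 0.036 m.
Re = ρVD_h/μ = 997·0.527·0.036/0.000733 = 2.581e+04.
ε/D_h = 0.0001/0.036 = 0.00278; Haaland gives 1/√f = -1.8 log₁₀[0.00034+0.000267] = 5.789, so f = 0.02984.
ΔP = f(L/D_h)(ρV²/2) = 0.02984·12.3/0.036·138.4 = 1411 Pa.

ΔP ≈ 1410 Pa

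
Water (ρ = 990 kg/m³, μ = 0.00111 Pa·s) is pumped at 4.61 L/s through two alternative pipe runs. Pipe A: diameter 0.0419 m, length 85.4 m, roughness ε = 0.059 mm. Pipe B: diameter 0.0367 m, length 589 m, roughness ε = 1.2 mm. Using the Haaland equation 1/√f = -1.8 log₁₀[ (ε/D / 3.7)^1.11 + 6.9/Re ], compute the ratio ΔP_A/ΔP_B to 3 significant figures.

ΔP_A/ΔP_B ≈ 0.0288

Pipe A: V = Q/A = 0.00461/0.001379 = 3.343 m/s; Re = 1.249e+05; ε/D = 0.00141; Haaland → f = 0.02295; ΔP_A = f(L/D)(ρV²/2) = 2.589e+05 Pa.
Pipe B: V = Q/A = 0.00461/0.001058 = 4.358 m/s; Re = 1.426e+05; ε/D = 0.0327; Haaland → f = 0.0596; ΔP_B = f(L/D)(ρV²/2) = 8.992e+06 Pa.
ΔP_A/ΔP_B = 2.589e+05/8.992e+06 = 0.0288.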